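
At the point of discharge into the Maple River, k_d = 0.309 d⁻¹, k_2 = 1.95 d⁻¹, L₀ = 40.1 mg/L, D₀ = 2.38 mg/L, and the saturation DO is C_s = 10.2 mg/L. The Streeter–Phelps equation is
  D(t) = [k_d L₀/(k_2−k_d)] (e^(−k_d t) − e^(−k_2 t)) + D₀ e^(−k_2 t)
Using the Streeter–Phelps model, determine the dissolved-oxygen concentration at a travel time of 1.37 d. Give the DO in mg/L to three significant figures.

DO ≈ 5.61 mg/L

k_d L₀/(k_2−k_d) = 0.309×40.1/(1.95−0.309) = 12.39/1.641 = 7.551 mg/L.
e^(−k_d t) = e^(−0.309×1.370) = 0.6549; e^(−k_2 t) = e^(−1.95×1.370) = 0.06915.
D = 7.551 × (0.6549 − 0.06915) + 2.38 × 0.06915 = 4.423 + 0.1646 = 4.587 mg/L.
DO = C_s − D = 10.2 − 4.587 = 5.613 mg/L.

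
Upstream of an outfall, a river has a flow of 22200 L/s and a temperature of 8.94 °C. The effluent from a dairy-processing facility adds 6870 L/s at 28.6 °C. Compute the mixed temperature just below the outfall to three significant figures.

13.6 °C

Flow-weighted mixing: C = (Q_r C_r + Q_w C_w)/(Q_r + Q_w)
= (22200×8.94 + 6870×28.6)/(22200 + 6870) = 395000/29070 = 13.59 °C.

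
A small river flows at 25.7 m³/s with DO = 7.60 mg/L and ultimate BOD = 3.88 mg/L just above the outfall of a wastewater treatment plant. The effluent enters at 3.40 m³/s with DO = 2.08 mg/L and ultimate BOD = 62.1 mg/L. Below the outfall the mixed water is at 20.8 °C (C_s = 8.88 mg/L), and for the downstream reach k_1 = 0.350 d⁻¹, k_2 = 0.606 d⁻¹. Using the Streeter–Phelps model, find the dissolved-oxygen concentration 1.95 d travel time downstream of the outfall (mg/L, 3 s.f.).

DO ≈ 5.39 mg/L

Mixed DO = (25.7×7.60 + 3.40×2.08)/(25.7+3.40) = 202.4/29.10 = 6.955 mg/L.
Mixed L₀ = (25.7×3.88 + 3.40×62.1)/(29.10) = 310.9/29.10 = 10.68 mg/L.
Initial deficit D₀ = C_s − DO₀ = 8.88 − 6.955 = 1.925 mg/L.
D(1.95) = [0.350×10.68/(0.606−0.350)](e^(−0.350×1.95) − e^(−0.606×1.95)) + 1.925 e^(−0.606×1.95)
= 14.60 × (0.5054 − 0.3068) + 1.925 × 0.3068 = 3.491 mg/L.
DO = 8.88 − 3.491 = 5.389 mg/L.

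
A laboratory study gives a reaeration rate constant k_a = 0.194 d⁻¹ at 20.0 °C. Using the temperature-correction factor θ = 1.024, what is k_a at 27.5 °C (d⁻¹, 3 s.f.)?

k_a ≈ 0.232 d⁻¹

k_a(T₂) = k_a(T₁) · θ^(T₂−T₁) = 0.194 × 1.024^(27.5−20.0)
= 0.194 × 1.024^7.50 = 0.194 × 1.195 = 0.2318 d⁻¹.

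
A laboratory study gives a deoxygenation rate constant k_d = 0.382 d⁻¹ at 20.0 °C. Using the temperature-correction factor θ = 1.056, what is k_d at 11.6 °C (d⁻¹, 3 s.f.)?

k_d ≈ 0.242 d⁻¹

k_d(T₂) = k_d(T₁) · θ^(T₂−T₁) = 0.382 × 1.056^(11.6−20.0)
= 0.382 × 1.056^-8.40 = 0.382 × 0.6327 = 0.2417 d⁻¹.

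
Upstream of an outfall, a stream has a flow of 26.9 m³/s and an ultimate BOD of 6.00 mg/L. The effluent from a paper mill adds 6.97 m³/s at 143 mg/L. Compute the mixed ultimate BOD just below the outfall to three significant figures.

34.2 mg/L

Flow-weighted mixing: C = (Q_r C_r + Q_w C_w)/(Q_r + Q_w)
= (26.9×6.00 + 6.97×143)/(26.9 + 6.97) = 1158/33.87 = 34.19 mg/L.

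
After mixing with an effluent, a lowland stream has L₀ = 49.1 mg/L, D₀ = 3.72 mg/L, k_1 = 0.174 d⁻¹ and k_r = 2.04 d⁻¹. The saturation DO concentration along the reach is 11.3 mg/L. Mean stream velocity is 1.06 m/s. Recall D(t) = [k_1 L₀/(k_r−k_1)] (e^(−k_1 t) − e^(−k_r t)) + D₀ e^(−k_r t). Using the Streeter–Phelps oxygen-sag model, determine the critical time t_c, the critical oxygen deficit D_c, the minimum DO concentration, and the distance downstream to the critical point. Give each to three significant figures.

t_c = [1/(k_r−k_1)] ln[(k_r/k_1)(1 − D₀(k_r−k_1)/(k_1 L₀))]
= [1/(2.04−0.174)] ln[(2.04/0.174)(1 − 3.72×1.866/(0.174×49.1))]
= (1/1.866) ln[11.72 × 0.1875] = 0.5359 × ln(2.198) = 0.5359 × 0.7877 = 0.4221 d.
D_c = (k_1/k_r) L₀ e^(−k_1 t_c) = (0.174/2.04) × 49.1 × e^(−0.174×0.4221) = 0.08529 × 49.1 × 0.9292 = 3.891 mg/L.
Minimum DO = C_s − D_c = 11.3 − 3.891 = 7.409 mg/L.
x_c = v t_c = 1.06 m/s × 0.4221 d × 86400 s/d = 38660 m ≈ 38.7 km.

t_c ≈ 0.422 d; D_c ≈ 3.89 mg/L; min DO ≈ 7.41 mg/L; x_c ≈ 38.7 km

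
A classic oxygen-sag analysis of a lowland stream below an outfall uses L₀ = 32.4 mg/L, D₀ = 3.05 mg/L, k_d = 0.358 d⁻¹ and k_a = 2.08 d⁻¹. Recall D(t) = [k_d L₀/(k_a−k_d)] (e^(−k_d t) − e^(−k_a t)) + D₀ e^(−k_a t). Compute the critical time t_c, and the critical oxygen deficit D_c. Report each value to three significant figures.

t_c = [1/(k_a−k_d)] ln[(k_a/k_d)(1 − D₀(k_a−k_d)/(k_d L₀))]
= [1/(2.08−0.358)] ln[(2.08/0.358)(1 − 3.05×1.722/(0.358×32.4))]
= (1/1.722) ln[5.810 × 0.5472] = 0.5807 × ln(3.179) = 0.5807 × 1.157 = 0.6717 d.
L(t_c) = L₀ e^(−k_d t_c) = 32.4 × 0.7863 = 25.47 mg/L, and at the critical point k_a D_c = k_d L, so D_c = (0.358/2.08) × 25.47 = 4.385 mg/L.

t_c ≈ 0.672 d; D_c ≈ 4.38 mg/L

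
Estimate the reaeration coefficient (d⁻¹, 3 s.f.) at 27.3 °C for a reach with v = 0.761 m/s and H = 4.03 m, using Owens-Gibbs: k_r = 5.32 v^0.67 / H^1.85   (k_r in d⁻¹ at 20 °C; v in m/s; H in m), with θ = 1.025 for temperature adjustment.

k_r(20) = 5.32 × 0.761^0.67 / 4.03^1.85 = 5.32 × 0.8328 / 13.18 = 0.3362 d⁻¹.
k_r(27.3) = 0.3362 × 1.025^(27.3−20) = 0.3362 × 1.198 = 0.4026 d⁻¹.

k_r ≈ 0.403 d⁻¹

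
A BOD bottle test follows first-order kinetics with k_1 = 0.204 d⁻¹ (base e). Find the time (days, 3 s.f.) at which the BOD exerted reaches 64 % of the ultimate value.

y/L₀ = 1 − e^(−k_1 t) = 0.64 ⇒ e^(−k_1 t) = 0.360
t = −ln(0.360) / 0.204 = 1.022 / 0.204 = 5.008 d.

t ≈ 5.01 d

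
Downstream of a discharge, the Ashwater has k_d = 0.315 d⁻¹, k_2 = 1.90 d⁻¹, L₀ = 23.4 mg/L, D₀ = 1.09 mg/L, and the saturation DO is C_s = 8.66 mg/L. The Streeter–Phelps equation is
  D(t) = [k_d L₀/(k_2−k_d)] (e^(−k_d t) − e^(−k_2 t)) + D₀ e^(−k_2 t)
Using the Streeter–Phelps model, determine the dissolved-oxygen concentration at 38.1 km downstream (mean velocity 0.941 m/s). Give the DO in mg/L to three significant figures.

Travel time t = x/v = 38.1 km / (0.941 m/s) = 38100 m / 0.941 m/s = 40490 s = 0.4686 d.
k_d L₀/(k_2−k_d) = 0.315×23.4/(1.90−0.315) = 7.371/1.585 = 4.650 mg/L.
e^(−k_d t) = e^(−0.315×0.4686) = 0.8628; e^(−k_2 t) = e^(−1.90×0.4686) = 0.4105.
D = 4.650 × (0.8628 − 0.4105) + 1.09 × 0.4105 = 2.103 + 0.4474 = 2.551 mg/L.
DO = C_s − D = 8.66 − 2.551 = 6.109 mg/L.

DO ≈ 6.11 mg/L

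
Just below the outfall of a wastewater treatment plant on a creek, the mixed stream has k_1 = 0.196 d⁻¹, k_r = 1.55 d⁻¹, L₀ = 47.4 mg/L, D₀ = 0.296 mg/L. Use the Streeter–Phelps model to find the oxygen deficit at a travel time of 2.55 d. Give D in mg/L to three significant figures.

k_1 L₀/(k_r−k_1) = 0.196×47.4/(1.55−0.196) = 9.290/1.354 = 6.861 mg/L.
e^(−k_1 t) = e^(−0.196×2.550) = 0.6067; e^(−k_r t) = e^(−1.55×2.550) = 0.01921.
D = 6.861 × (0.6067 − 0.01921) + 0.296 × 0.01921 = 4.031 + 0.005685 = 4.036 mg/L.

D ≈ 4.04 mg/L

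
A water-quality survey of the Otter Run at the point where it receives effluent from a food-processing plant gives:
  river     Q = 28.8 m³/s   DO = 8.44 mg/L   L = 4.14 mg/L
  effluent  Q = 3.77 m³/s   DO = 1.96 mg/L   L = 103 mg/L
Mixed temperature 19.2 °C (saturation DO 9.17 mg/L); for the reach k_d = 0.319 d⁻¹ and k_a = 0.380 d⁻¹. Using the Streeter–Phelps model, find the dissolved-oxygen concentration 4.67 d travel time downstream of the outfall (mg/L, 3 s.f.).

Mixed DO = (28.8×8.44 + 3.77×1.96)/(28.8+3.77) = 250.5/32.57 = 7.690 mg/L.
Mixed L₀ = (28.8×4.14 + 3.77×103)/(32.57) = 507.5/32.57 = 15.58 mg/L.
Initial deficit D₀ = C_s − DO₀ = 9.17 − 7.690 = 1.480 mg/L.
D(4.67) = [0.319×15.58/(0.380−0.319)](e^(−0.319×4.67) − e^(−0.380×4.67)) + 1.480 e^(−0.380×4.67)
= 81.49 × (0.2254 − 0.1696) + 1.480 × 0.1696 = 4.805 mg/L.
DO = 9.17 − 4.805 = 4.365 mg/L.

DO ≈ 4.37 mg/L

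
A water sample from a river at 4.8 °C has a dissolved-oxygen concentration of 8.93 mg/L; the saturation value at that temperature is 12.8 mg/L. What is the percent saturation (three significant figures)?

69.8 % saturation

% saturation = C/C_s × 100 = 8.93/12.8 × 100 = 69.8 %.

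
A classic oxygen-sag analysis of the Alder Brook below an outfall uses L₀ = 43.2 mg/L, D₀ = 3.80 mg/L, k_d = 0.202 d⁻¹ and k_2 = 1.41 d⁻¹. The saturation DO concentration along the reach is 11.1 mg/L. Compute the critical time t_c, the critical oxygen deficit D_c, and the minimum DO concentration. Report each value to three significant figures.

t_c ≈ 0.990 d; D_c ≈ 5.07 mg/L; min DO ≈ 6.03 mg/L

With k_2/k_d = 6.980 and 1 − D₀(k_2−k_d)/(k_d L₀) = 0.4740,
t_c = ln(6.980 × 0.4740) / (1.41 − 0.202) = ln(3.308) / 1.208 = 1.196/1.208 = 0.9904 d.
L(t_c) = L₀ e^(−k_d t_c) = 43.2 × 0.8187 = 35.37 mg/L, and at the critical point k_2 D_c = k_d L, so D_c = (0.202/1.41) × 35.37 = 5.067 mg/L.
Minimum DO = C_s − D_c = 11.1 − 5.067 = 6.033 mg/L.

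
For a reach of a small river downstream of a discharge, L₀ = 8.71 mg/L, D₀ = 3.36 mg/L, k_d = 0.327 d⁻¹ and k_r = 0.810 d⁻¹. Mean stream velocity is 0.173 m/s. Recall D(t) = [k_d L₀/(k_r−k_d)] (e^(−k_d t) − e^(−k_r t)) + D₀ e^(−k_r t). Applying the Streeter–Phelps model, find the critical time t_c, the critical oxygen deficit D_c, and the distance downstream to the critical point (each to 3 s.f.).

t_c ≈ 0.132 d; D_c ≈ 3.37 mg/L; x_c ≈ 1.97 km

t_c = [1/(k_r−k_d)] ln[(k_r/k_d)(1 − D₀(k_r−k_d)/(k_d L₀))]
= [1/(0.810−0.327)] ln[(0.810/0.327)(1 − 3.36×0.4830/(0.327×8.71))]
= (1/0.4830) ln[2.477 × 0.4302] = 2.070 × ln(1.066) = 2.070 × 0.06357 = 0.1316 d.
D_c = (k_d/k_r) L₀ e^(−k_d t_c) = (0.327/0.810) × 8.71 × e^(−0.327×0.1316) = 0.4037 × 8.71 × 0.9579 = 3.368 mg/L.
x_c = v t_c = 0.173 m/s × 0.1316 d × 86400 s/d = 1967 m ≈ 1.97 km.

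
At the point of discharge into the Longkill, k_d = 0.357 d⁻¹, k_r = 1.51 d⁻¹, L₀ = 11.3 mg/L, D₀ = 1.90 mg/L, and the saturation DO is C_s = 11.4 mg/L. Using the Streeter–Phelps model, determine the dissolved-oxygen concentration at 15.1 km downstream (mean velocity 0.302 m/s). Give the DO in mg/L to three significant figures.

DO ≈ 9.22 mg/L

Travel time t = x/v = 15.1 km / (0.302 m/s) = 15100 m / 0.302 m/s = 50000 s = 0.5787 d.
k_d L₀/(k_r−k_d) = 0.357×11.3/(1.51−0.357) = 4.034/1.153 = 3.499 mg/L.
e^(−k_d t) = e^(−0.357×0.5787) = 0.8133; e^(−k_r t) = e^(−1.51×0.5787) = 0.4173.
D = 3.499 × (0.8133 − 0.4173) + 1.90 × 0.4173 = 1.386 + 0.7930 = 2.178 mg/L.
DO = C_s − D = 11.4 − 2.178 = 9.222 mg/L.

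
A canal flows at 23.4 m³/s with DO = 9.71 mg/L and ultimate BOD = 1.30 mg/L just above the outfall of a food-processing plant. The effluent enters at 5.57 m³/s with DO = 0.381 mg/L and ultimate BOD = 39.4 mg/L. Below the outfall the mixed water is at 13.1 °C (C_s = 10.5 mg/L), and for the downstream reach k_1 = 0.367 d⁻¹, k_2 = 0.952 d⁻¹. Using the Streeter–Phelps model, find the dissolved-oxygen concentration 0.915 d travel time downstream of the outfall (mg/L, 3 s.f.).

DO ≈ 7.82 mg/L

Mixed DO = (23.4×9.71 + 5.57×0.381)/(23.4+5.57) = 229.3/28.97 = 7.916 mg/L.
Mixed L₀ = (23.4×1.30 + 5.57×39.4)/(28.97) = 249.9/28.97 = 8.625 mg/L.
Initial deficit D₀ = C_s − DO₀ = 10.5 − 7.916 = 2.584 mg/L.
D(0.915) = [0.367×8.625/(0.952−0.367)](e^(−0.367×0.915) − e^(−0.952×0.915)) + 2.584 e^(−0.952×0.915)
= 5.411 × (0.7148 − 0.4185) + 2.584 × 0.4185 = 2.684 mg/L.
DO = 10.5 − 2.684 = 7.816 mg/L.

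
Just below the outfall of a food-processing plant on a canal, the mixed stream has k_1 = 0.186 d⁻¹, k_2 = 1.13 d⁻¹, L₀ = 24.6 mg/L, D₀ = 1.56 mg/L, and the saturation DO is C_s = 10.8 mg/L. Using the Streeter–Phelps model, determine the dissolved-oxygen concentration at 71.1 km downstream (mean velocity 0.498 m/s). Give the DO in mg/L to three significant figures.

Travel time t = x/v = 71.1 km / (0.498 m/s) = 71100 m / 0.498 m/s = 142800 s = 1.652 d.
k_1 L₀/(k_2−k_1) = 0.186×24.6/(1.13−0.186) = 4.576/0.9440 = 4.847 mg/L.
e^(−k_1 t) = e^(−0.186×1.652) = 0.7354; e^(−k_2 t) = e^(−1.13×1.652) = 0.1545.
D = 4.847 × (0.7354 − 0.1545) + 1.56 × 0.1545 = 2.815 + 0.2411 = 3.056 mg/L.
DO = C_s − D = 10.8 − 3.056 = 7.744 mg/L.

DO ≈ 7.74 mg/L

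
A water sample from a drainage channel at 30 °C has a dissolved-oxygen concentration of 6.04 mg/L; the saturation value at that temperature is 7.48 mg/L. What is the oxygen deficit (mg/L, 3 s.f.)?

D = C_s − C = 7.48 − 6.04 = 1.44 mg/L.

D ≈ 1.44 mg/L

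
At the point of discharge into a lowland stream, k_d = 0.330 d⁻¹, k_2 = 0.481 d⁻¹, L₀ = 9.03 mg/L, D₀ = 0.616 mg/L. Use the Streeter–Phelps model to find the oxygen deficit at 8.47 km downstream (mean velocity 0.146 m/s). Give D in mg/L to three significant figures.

D ≈ 1.97 mg/L

Travel time t = x/v = 8.47 km / (0.146 m/s) = 8470 m / 0.146 m/s = 58010 s = 0.6715 d.
k_d L₀/(k_2−k_d) = 0.330×9.03/(0.481−0.330) = 2.980/0.1510 = 19.73 mg/L.
e^(−k_d t) = e^(−0.330×0.6715) = 0.8013; e^(−k_2 t) = e^(−0.481×0.6715) = 0.7240.
D = 19.73 × (0.8013 − 0.7240) + 0.616 × 0.7240 = 1.525 + 0.4460 = 1.971 mg/L.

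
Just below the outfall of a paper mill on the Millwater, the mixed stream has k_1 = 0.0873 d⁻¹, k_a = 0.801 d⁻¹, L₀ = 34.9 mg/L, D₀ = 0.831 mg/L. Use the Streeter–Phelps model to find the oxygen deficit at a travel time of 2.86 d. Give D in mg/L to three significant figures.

k_1 L₀/(k_a−k_1) = 0.0873×34.9/(0.801−0.0873) = 3.047/0.7137 = 4.269 mg/L.
e^(−k_1 t) = e^(−0.0873×2.860) = 0.7791; e^(−k_a t) = e^(−0.801×2.860) = 0.1012.
D = 4.269 × (0.7791 − 0.1012) + 0.831 × 0.1012 = 2.894 + 0.08408 = 2.978 mg/L.

D ≈ 2.98 mg/L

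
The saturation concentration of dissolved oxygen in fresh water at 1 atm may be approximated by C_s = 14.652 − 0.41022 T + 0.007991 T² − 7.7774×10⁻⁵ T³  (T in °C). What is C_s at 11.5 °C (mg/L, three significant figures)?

C_s ≈ 10.9 mg/L

C_s = 14.652 − 0.41022×11.5 + 0.007991×11.5² − 7.7774×10⁻⁵×11.5³ = 10.87 mg/L.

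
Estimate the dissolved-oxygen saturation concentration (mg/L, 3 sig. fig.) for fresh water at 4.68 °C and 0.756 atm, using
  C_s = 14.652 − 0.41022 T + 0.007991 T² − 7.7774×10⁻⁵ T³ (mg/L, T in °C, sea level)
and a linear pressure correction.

C_s ≈ 9.75 mg/L

At sea level: C_s = 14.652 − 0.41022×4.68 + 0.007991×4.68² − 7.7774×10⁻⁵×4.68³ = 12.90 mg/L.
Pressure correction: C_s' = 12.90 × 0.756 = 9.752 mg/L.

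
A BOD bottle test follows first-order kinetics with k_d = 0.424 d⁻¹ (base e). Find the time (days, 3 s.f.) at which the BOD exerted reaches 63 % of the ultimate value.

y/L₀ = 1 − e^(−k_d t) = 0.63 ⇒ e^(−k_d t) = 0.370
t = −ln(0.370) / 0.424 = 0.9943 / 0.424 = 2.345 d.

t ≈ 2.34 d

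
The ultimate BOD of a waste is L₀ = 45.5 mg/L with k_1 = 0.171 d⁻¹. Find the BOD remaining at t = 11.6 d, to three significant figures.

L_t = L₀ e^(−k_1 t) = 45.5 × e^(−0.171×11.6) = 45.5 × 0.1376 = 6.260 mg/L.

L ≈ 6.26 mg/L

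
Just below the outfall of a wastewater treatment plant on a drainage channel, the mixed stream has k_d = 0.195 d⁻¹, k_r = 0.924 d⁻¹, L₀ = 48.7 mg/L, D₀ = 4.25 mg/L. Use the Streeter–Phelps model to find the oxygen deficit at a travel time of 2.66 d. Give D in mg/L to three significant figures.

D ≈ 7.00 mg/L

k_d L₀/(k_r−k_d) = 0.195×48.7/(0.924−0.195) = 9.497/0.7290 = 13.03 mg/L.
e^(−k_d t) = e^(−0.195×2.660) = 0.5953; e^(−k_r t) = e^(−0.924×2.660) = 0.08562.
D = 13.03 × (0.5953 − 0.08562) + 4.25 × 0.08562 = 6.639 + 0.3639 = 7.003 mg/L.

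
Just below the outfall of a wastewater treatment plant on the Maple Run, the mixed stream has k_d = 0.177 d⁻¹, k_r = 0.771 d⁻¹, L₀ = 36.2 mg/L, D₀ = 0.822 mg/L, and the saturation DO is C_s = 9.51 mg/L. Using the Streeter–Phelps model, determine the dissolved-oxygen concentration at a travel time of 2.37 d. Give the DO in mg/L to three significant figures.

DO ≈ 4.02 mg/L

k_d L₀/(k_r−k_d) = 0.177×36.2/(0.771−0.177) = 6.407/0.5940 = 10.79 mg/L.
e^(−k_d t) = e^(−0.177×2.370) = 0.6574; e^(−k_r t) = e^(−0.771×2.370) = 0.1609.
D = 10.79 × (0.6574 − 0.1609) + 0.822 × 0.1609 = 5.356 + 0.1322 = 5.488 mg/L.
DO = C_s − D = 9.51 − 5.488 = 4.022 mg/L.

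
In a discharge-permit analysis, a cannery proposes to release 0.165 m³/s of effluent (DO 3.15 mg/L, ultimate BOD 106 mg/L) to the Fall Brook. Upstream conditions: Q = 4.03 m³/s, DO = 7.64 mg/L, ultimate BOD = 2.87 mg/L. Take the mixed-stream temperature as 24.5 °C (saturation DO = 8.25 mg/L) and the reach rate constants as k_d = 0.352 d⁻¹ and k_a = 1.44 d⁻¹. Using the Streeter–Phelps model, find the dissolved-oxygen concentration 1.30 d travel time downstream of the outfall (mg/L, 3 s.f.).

DO ≈ 7.06 mg/L

Mixed DO = (4.03×7.64 + 0.165×3.15)/(4.03+0.165) = 31.31/4.195 = 7.463 mg/L.
Mixed L₀ = (4.03×2.87 + 0.165×106)/(4.195) = 29.06/4.195 = 6.926 mg/L.
Initial deficit D₀ = C_s − DO₀ = 8.25 − 7.463 = 0.7866 mg/L.
D(1.30) = [0.352×6.926/(1.44−0.352)](e^(−0.352×1.30) − e^(−1.44×1.30)) + 0.7866 e^(−1.44×1.30)
= 2.241 × (0.6328 − 0.1538) + 0.7866 × 0.1538 = 1.194 mg/L.
DO = 8.25 − 1.194 = 7.056 mg/L.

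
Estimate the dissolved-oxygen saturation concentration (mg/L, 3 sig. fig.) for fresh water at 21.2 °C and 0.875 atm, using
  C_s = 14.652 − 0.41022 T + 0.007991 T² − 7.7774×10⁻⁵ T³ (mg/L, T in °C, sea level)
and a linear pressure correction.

C_s ≈ 7.71 mg/L

At sea level: C_s = 14.652 − 0.41022×21.2 + 0.007991×21.2² − 7.7774×10⁻⁵×21.2³ = 8.806 mg/L.
Pressure correction: C_s' = 8.806 × 0.875 = 7.705 mg/L.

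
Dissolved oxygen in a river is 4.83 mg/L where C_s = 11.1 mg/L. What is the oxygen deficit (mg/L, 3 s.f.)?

D ≈ 6.27 mg/L

D = C_s − C = 11.1 − 4.83 = 6.27 mg/L.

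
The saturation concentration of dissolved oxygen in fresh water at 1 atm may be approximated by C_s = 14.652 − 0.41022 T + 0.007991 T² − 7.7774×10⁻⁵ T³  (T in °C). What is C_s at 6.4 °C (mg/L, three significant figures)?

C_s ≈ 12.3 mg/L

C_s = 14.652 − 0.41022×6.4 + 0.007991×6.4² − 7.7774×10⁻⁵×6.4³ = 12.33 mg/L.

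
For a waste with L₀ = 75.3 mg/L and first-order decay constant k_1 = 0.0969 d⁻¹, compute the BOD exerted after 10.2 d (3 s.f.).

y ≈ 47.3 mg/L

y_t = L₀(1 − e^(−k_1 t)) = 75.3 × (1 − e^(−0.0969×10.2))
= 75.3 × (1 − 0.3722) = 75.3 × 0.6278 = 47.27 mg/L.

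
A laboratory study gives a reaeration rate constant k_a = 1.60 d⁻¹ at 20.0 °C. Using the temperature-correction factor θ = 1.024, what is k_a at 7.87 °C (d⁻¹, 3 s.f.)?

k_a(T₂) = k_a(T₁) · θ^(T₂−T₁) = 1.60 × 1.024^(7.87−20.0)
= 1.60 × 1.024^-12.1 = 1.60 × 0.7500 = 1.200 d⁻¹.

k_a ≈ 1.20 d⁻¹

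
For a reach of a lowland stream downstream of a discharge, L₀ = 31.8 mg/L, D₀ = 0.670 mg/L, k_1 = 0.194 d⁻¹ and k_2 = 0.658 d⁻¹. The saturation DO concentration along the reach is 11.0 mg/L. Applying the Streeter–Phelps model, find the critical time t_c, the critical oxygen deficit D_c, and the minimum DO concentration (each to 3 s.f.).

t_c = [1/(k_2−k_1)] ln[(k_2/k_1)(1 − D₀(k_2−k_1)/(k_1 L₀))]
= [1/(0.658−0.194)] ln[(0.658/0.194)(1 − 0.670×0.4640/(0.194×31.8))]
= (1/0.4640) ln[3.392 × 0.9496] = 2.155 × ln(3.221) = 2.155 × 1.170 = 2.521 d.
D_c = (k_1/k_2) L₀ e^(−k_1 t_c) = (0.194/0.658) × 31.8 × e^(−0.194×2.521) = 0.2948 × 31.8 × 0.6132 = 5.749 mg/L.
Minimum DO = C_s − D_c = 11.0 − 5.749 = 5.251 mg/L.

t_c ≈ 2.52 d; D_c ≈ 5.75 mg/L; min DO ≈ 5.25 mg/L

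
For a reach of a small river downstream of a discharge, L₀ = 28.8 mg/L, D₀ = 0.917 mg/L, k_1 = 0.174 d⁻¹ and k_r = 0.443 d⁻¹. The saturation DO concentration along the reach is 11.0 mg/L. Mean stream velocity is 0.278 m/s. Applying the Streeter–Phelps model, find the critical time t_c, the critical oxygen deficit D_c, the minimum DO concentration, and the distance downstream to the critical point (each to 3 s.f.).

With k_r/k_1 = 2.546 and 1 − D₀(k_r−k_1)/(k_1 L₀) = 0.9508,
t_c = ln(2.546 × 0.9508) / (0.443 − 0.174) = ln(2.421) / 0.2690 = 0.8840/0.2690 = 3.286 d.
D_c = (k_1/k_r) L₀ e^(−k_1 t_c) = (0.174/0.443) × 28.8 × e^(−0.174×3.286) = 0.3928 × 28.8 × 0.5645 = 6.386 mg/L.
Minimum DO = C_s − D_c = 11.0 − 6.386 = 4.614 mg/L.
x_c = v t_c = 0.278 m/s × 3.286 d × 86400 s/d = 78940 m ≈ 78.9 km.

t_c ≈ 3.29 d; D_c ≈ 6.39 mg/L; min DO ≈ 4.61 mg/L; x_c ≈ 78.9 km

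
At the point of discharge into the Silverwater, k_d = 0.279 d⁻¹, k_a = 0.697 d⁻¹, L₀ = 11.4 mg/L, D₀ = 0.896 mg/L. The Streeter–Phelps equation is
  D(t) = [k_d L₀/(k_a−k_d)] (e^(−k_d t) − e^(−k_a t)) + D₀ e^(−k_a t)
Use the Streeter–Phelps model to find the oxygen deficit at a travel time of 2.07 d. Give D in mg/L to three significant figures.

D ≈ 2.68 mg/L

k_d L₀/(k_a−k_d) = 0.279×11.4/(0.697−0.279) = 3.181/0.4180 = 7.609 mg/L.
e^(−k_d t) = e^(−0.279×2.070) = 0.5613; e^(−k_a t) = e^(−0.697×2.070) = 0.2363.
D = 7.609 × (0.5613 − 0.2363) + 0.896 × 0.2363 = 2.473 + 0.2117 = 2.685 mg/L.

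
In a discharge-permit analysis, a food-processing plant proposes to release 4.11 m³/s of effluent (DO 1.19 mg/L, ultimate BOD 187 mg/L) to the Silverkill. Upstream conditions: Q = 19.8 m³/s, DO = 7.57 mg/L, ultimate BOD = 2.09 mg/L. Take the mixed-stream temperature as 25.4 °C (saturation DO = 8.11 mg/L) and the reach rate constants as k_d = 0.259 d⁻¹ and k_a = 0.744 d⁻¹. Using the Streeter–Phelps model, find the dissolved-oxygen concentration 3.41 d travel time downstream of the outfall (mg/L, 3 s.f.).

DO ≈ 1.93 mg/L

Mixed DO = (19.8×7.57 + 4.11×1.19)/(19.8+4.11) = 154.8/23.91 = 6.473 mg/L.
Mixed L₀ = (19.8×2.09 + 4.11×187)/(23.91) = 810.0/23.91 = 33.88 mg/L.
Initial deficit D₀ = C_s − DO₀ = 8.11 − 6.473 = 1.637 mg/L.
D(3.41) = [0.259×33.88/(0.744−0.259)](e^(−0.259×3.41) − e^(−0.744×3.41)) + 1.637 e^(−0.744×3.41)
= 18.09 × (0.4135 − 0.07910) + 1.637 × 0.07910 = 6.178 mg/L.
DO = 8.11 − 6.178 = 1.932 mg/L.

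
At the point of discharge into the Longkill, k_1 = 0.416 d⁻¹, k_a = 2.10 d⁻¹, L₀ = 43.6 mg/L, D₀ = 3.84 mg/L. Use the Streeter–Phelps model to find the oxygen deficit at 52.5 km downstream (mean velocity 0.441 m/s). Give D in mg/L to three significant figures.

Travel time t = x/v = 52.5 km / (0.441 m/s) = 52500 m / 0.441 m/s = 119000 s = 1.378 d.
k_1 L₀/(k_a−k_1) = 0.416×43.6/(2.10−0.416) = 18.14/1.684 = 10.77 mg/L.
e^(−k_1 t) = e^(−0.416×1.378) = 0.5637; e^(−k_a t) = e^(−2.10×1.378) = 0.05538.
D = 10.77 × (0.5637 − 0.05538) + 3.84 × 0.05538 = 5.475 + 0.2127 = 5.688 mg/L.

D ≈ 5.69 mg/L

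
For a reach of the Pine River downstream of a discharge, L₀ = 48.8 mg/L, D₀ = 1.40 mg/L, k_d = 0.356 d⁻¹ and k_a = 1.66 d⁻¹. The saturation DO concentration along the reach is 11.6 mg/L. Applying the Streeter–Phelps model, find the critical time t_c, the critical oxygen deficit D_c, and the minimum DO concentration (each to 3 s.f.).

t_c ≈ 1.10 d; D_c ≈ 7.09 mg/L; min DO ≈ 4.51 mg/L

At the critical point dD/dt = 0, so k_d L₀ e^(−k_d t) = k_a D. Substituting D(t) from the Streeter–Phelps equation and solving for t gives
t_c = ln[(k_a/k_d)(1 − D₀(k_a−k_d)/(k_d L₀))] / (k_a−k_d).
Here k_a−k_d = 1.304 d⁻¹ and 1 − D₀(k_a−k_d)/(k_d L₀) = 1 − 1.40×1.304/(0.356×48.8) = 0.8949, so
t_c = ln(4.663 × 0.8949) / 1.304 = 1.429 / 1.304 = 1.096 d.
D_c = (k_d/k_a) L₀ e^(−k_d t_c) = (0.356/1.66) × 48.8 × e^(−0.356×1.096) = 0.2145 × 48.8 × 0.6770 = 7.086 mg/L.
Minimum DO = C_s − D_c = 11.6 − 7.086 = 4.514 mg/L.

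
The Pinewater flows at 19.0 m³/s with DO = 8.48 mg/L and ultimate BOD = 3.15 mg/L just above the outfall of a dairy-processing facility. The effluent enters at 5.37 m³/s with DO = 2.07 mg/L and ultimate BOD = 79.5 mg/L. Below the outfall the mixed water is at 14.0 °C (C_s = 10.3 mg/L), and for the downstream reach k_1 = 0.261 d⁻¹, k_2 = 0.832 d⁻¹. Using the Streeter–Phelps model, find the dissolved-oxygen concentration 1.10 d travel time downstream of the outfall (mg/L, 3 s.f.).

DO ≈ 5.81 mg/L

Mixed DO = (19.0×8.48 + 5.37×2.07)/(19.0+5.37) = 172.2/24.37 = 7.068 mg/L.
Mixed L₀ = (19.0×3.15 + 5.37×79.5)/(24.37) = 486.8/24.37 = 19.97 mg/L.
Initial deficit D₀ = C_s − DO₀ = 10.3 − 7.068 = 3.232 mg/L.
D(1.10) = [0.261×19.97/(0.832−0.261)](e^(−0.261×1.10) − e^(−0.832×1.10)) + 3.232 e^(−0.832×1.10)
= 9.130 × (0.7504 − 0.4004) + 3.232 × 0.4004 = 4.490 mg/L.
DO = 10.3 − 4.490 = 5.810 mg/L.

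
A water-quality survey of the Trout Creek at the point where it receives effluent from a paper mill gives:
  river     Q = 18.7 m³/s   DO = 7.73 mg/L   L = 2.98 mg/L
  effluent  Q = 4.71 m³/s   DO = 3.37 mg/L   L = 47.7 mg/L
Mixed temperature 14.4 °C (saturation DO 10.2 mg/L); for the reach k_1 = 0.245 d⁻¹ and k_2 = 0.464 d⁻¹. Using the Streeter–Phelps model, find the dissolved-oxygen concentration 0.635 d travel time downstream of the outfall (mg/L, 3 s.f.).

Mixed DO = (18.7×7.73 + 4.71×3.37)/(18.7+4.71) = 160.4/23.41 = 6.853 mg/L.
Mixed L₀ = (18.7×2.98 + 4.71×47.7)/(23.41) = 280.4/23.41 = 11.98 mg/L.
Initial deficit D₀ = C_s − DO₀ = 10.2 − 6.853 = 3.347 mg/L.
D(0.635) = [0.245×11.98/(0.464−0.245)](e^(−0.245×0.635) − e^(−0.464×0.635)) + 3.347 e^(−0.464×0.635)
= 13.40 × (0.8559 − 0.7448) + 3.347 × 0.7448 = 3.982 mg/L.
DO = 10.2 − 3.982 = 6.218 mg/L.

DO ≈ 6.22 mg/L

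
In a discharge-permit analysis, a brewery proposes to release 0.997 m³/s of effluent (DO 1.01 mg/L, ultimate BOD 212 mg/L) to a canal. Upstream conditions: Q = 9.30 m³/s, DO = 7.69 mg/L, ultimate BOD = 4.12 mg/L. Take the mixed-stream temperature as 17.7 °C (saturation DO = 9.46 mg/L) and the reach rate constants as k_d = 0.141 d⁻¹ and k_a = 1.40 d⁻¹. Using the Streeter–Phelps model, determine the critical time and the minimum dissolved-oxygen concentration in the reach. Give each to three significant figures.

t_c ≈ 0.0703 d; minimum DO ≈ 7.04 mg/L

Mixed DO = (9.30×7.69 + 0.997×1.01)/(9.30+0.997) = 72.52/10.30 = 7.043 mg/L.
Mixed L₀ = (9.30×4.12 + 0.997×212)/(10.30) = 249.7/10.30 = 24.25 mg/L.
Initial deficit D₀ = C_s − DO₀ = 9.46 − 7.043 = 2.417 mg/L.
t_c = (1/1.259) ln[(1.40/0.141)(1 − 2.417×1.259/(0.141×24.25))] = 0.7943 × ln(1.093) = 0.07032 d.
D_c = (0.141/1.40) × 24.25 × e^(−0.141×0.07032) = 0.1007 × 24.25 × 0.9901 = 2.418 mg/L.
Minimum DO = 9.46 − 2.418 = 7.042 mg/L.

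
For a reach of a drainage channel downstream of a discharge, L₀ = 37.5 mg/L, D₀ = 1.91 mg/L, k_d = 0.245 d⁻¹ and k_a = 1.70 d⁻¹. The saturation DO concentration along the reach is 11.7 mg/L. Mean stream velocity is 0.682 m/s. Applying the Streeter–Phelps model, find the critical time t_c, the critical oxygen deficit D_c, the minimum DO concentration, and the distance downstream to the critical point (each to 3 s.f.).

t_c ≈ 1.08 d; D_c ≈ 4.14 mg/L; min DO ≈ 7.56 mg/L; x_c ≈ 63.9 km

t_c = [1/(k_a−k_d)] ln[(k_a/k_d)(1 − D₀(k_a−k_d)/(k_d L₀))]
= [1/(1.70−0.245)] ln[(1.70/0.245)(1 − 1.91×1.455/(0.245×37.5))]
= (1/1.455) ln[6.939 × 0.6975] = 0.6873 × ln(4.840) = 0.6873 × 1.577 = 1.084 d.
L(t_c) = L₀ e^(−k_d t_c) = 37.5 × 0.7668 = 28.76 mg/L, and at the critical point k_a D_c = k_d L, so D_c = (0.245/1.70) × 28.76 = 4.144 mg/L.
Minimum DO = C_s − D_c = 11.7 − 4.144 = 7.556 mg/L.
x_c = v t_c = 0.682 m/s × 1.084 d × 86400 s/d = 63860 m ≈ 63.9 km.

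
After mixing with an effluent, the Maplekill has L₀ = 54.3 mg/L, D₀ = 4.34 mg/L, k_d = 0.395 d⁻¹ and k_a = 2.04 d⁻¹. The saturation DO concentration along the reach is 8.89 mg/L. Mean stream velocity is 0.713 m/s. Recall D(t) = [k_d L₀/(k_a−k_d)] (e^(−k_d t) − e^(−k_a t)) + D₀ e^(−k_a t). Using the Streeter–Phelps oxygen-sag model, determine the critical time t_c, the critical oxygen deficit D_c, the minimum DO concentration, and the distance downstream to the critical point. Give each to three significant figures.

With k_a/k_d = 5.165 and 1 − D₀(k_a−k_d)/(k_d L₀) = 0.6671,
t_c = ln(5.165 × 0.6671) / (2.04 − 0.395) = ln(3.445) / 1.645 = 1.237/1.645 = 0.7520 d.
L(t_c) = L₀ e^(−k_d t_c) = 54.3 × 0.7430 = 40.35 mg/L, and at the critical point k_a D_c = k_d L, so D_c = (0.395/2.04) × 40.35 = 7.812 mg/L.
Minimum DO = C_s − D_c = 8.89 − 7.812 = 1.078 mg/L.
x_c = v t_c = 0.713 m/s × 0.7520 d × 86400 s/d = 46330 m ≈ 46.3 km.

t_c ≈ 0.752 d; D_c ≈ 7.81 mg/L; min DO ≈ 1.08 mg/L; x_c ≈ 46.3 km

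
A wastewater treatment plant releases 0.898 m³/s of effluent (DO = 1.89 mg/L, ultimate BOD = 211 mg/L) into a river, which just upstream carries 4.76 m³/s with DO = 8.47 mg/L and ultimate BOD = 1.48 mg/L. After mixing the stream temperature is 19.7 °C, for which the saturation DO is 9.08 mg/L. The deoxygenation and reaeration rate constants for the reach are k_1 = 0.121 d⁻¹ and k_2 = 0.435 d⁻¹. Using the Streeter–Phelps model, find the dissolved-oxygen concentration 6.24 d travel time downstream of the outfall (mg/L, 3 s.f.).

Mixed DO = (4.76×8.47 + 0.898×1.89)/(4.76+0.898) = 42.01/5.658 = 7.426 mg/L.
Mixed L₀ = (4.76×1.48 + 0.898×211)/(5.658) = 196.5/5.658 = 34.73 mg/L.
Initial deficit D₀ = C_s − DO₀ = 9.08 − 7.426 = 1.654 mg/L.
D(6.24) = [0.121×34.73/(0.435−0.121)](e^(−0.121×6.24) − e^(−0.435×6.24)) + 1.654 e^(−0.435×6.24)
= 13.38 × (0.4700 − 0.06624) + 1.654 × 0.06624 = 5.514 mg/L.
DO = 9.08 − 5.514 = 3.566 mg/L.

DO ≈ 3.57 mg/L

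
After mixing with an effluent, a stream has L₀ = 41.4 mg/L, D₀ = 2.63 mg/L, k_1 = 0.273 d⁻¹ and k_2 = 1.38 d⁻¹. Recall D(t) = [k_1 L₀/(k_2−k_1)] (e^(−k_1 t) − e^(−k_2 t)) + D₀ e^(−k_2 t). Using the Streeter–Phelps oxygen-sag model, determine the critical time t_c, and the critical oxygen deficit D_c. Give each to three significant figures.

t_c ≈ 1.19 d; D_c ≈ 5.91 mg/L

With k_2/k_1 = 5.055 and 1 − D₀(k_2−k_1)/(k_1 L₀) = 0.7424,
t_c = ln(5.055 × 0.7424) / (1.38 − 0.273) = ln(3.753) / 1.107 = 1.323/1.107 = 1.195 d.
L(t_c) = L₀ e^(−k_1 t_c) = 41.4 × 0.7217 = 29.88 mg/L, and at the critical point k_2 D_c = k_1 L, so D_c = (0.273/1.38) × 29.88 = 5.911 mg/L.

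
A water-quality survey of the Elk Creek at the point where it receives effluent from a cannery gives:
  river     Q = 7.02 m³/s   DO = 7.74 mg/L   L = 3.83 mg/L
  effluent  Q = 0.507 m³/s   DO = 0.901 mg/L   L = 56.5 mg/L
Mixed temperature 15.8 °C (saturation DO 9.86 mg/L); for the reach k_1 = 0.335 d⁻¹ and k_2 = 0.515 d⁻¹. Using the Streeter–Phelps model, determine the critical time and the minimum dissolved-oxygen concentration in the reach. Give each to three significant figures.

t_c ≈ 1.23 d; minimum DO ≈ 6.68 mg/L

Mixed DO = (7.02×7.74 + 0.507×0.901)/(7.02+0.507) = 54.79/7.527 = 7.279 mg/L.
Mixed L₀ = (7.02×3.83 + 0.507×56.5)/(7.527) = 55.53/7.527 = 7.378 mg/L.
Initial deficit D₀ = C_s − DO₀ = 9.86 − 7.279 = 2.581 mg/L.
t_c = (1/0.1800) ln[(0.515/0.335)(1 − 2.581×0.1800/(0.335×7.378))] = 5.556 × ln(1.248) = 1.232 d.
D_c = (0.335/0.515) × 7.378 × e^(−0.335×1.232) = 0.6505 × 7.378 × 0.6617 = 3.176 mg/L.
Minimum DO = 9.86 − 3.176 = 6.684 mg/L.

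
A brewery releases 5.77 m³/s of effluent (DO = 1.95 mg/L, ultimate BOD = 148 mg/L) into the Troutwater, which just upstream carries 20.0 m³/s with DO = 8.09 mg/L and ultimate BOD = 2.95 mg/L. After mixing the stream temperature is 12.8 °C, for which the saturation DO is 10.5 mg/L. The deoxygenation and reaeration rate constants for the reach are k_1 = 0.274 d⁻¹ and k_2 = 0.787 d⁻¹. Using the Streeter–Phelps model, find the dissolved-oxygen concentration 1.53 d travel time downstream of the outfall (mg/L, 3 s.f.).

DO ≈ 2.60 mg/L

Mixed DO = (20.0×8.09 + 5.77×1.95)/(20.0+5.77) = 173.1/25.77 = 6.715 mg/L.
Mixed L₀ = (20.0×2.95 + 5.77×148)/(25.77) = 913.0/25.77 = 35.43 mg/L.
Initial deficit D₀ = C_s − DO₀ = 10.5 − 6.715 = 3.785 mg/L.
D(1.53) = [0.274×35.43/(0.787−0.274)](e^(−0.274×1.53) − e^(−0.787×1.53)) + 3.785 e^(−0.787×1.53)
= 18.92 × (0.6576 − 0.3000) + 3.785 × 0.3000 = 7.902 mg/L.
DO = 10.5 − 7.902 = 2.598 mg/L.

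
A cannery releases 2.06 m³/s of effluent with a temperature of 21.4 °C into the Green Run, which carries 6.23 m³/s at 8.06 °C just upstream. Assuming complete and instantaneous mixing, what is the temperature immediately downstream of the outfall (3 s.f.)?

11.4 °C

Flow-weighted mixing: C = (Q_r C_r + Q_w C_w)/(Q_r + Q_w)
= (6.23×8.06 + 2.06×21.4)/(6.23 + 2.06) = 94.30/8.290 = 11.37 °C.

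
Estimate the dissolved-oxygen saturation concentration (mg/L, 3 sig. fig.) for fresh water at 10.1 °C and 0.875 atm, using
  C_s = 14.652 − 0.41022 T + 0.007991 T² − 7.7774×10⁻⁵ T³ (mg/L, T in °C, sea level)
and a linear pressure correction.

At sea level: C_s = 14.652 − 0.41022×10.1 + 0.007991×10.1² − 7.7774×10⁻⁵×10.1³ = 11.24 mg/L.
Pressure correction: C_s' = 11.24 × 0.875 = 9.838 mg/L.

C_s ≈ 9.84 mg/L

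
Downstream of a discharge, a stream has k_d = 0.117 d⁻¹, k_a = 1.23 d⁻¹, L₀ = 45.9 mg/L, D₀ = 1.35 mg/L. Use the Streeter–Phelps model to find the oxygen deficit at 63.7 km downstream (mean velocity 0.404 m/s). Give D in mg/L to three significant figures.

Travel time t = x/v = 63.7 km / (0.404 m/s) = 63700 m / 0.404 m/s = 157700 s = 1.825 d.
k_d L₀/(k_a−k_d) = 0.117×45.9/(1.23−0.117) = 5.370/1.113 = 4.825 mg/L.
e^(−k_d t) = e^(−0.117×1.825) = 0.8077; e^(−k_a t) = e^(−1.23×1.825) = 0.1060.
D = 4.825 × (0.8077 − 0.1060) + 1.35 × 0.1060 = 3.386 + 0.1431 = 3.529 mg/L.

D ≈ 3.53 mg/L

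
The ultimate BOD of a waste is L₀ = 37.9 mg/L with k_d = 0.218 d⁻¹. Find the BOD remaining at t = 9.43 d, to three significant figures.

L_t = L₀ e^(−k_d t) = 37.9 × e^(−0.218×9.43) = 37.9 × 0.1280 = 4.851 mg/L.

L ≈ 4.85 mg/L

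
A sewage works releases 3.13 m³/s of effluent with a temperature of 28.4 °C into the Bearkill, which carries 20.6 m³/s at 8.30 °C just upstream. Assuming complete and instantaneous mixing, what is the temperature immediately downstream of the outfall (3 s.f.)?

Flow-weighted mixing: C = (Q_r C_r + Q_w C_w)/(Q_r + Q_w)
= (20.6×8.30 + 3.13×28.4)/(20.6 + 3.13) = 259.9/23.73 = 10.95 °C.

11.0 °C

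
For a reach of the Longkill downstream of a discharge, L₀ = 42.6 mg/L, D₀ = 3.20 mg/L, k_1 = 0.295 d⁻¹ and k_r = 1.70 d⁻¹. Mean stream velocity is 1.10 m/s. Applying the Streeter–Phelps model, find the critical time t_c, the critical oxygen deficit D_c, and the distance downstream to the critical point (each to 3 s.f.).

t_c ≈ 0.931 d; D_c ≈ 5.62 mg/L; x_c ≈ 88.5 km

t_c = [1/(k_r−k_1)] ln[(k_r/k_1)(1 − D₀(k_r−k_1)/(k_1 L₀))]
= [1/(1.70−0.295)] ln[(1.70/0.295)(1 − 3.20×1.405/(0.295×42.6))]
= (1/1.405) ln[5.763 × 0.6422] = 0.7117 × ln(3.701) = 0.7117 × 1.309 = 0.9314 d.
L(t_c) = L₀ e^(−k_1 t_c) = 42.6 × 0.7598 = 32.37 mg/L, and at the critical point k_r D_c = k_1 L, so D_c = (0.295/1.70) × 32.37 = 5.616 mg/L.
x_c = v t_c = 1.10 m/s × 0.9314 d × 86400 s/d = 88520 m ≈ 88.5 km.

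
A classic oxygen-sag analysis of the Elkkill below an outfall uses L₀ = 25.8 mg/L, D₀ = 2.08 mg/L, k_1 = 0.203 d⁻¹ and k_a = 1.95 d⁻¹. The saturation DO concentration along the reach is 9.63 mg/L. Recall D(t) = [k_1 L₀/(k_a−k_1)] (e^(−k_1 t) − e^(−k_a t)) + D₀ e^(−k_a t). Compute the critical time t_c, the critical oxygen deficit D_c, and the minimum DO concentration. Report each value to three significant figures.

t_c ≈ 0.618 d; D_c ≈ 2.37 mg/L; min DO ≈ 7.26 mg/L

At the critical point dD/dt = 0, so k_1 L₀ e^(−k_1 t) = k_a D. Substituting D(t) from the Streeter–Phelps equation and solving for t gives
t_c = ln[(k_a/k_1)(1 − D₀(k_a−k_1)/(k_1 L₀))] / (k_a−k_1).
Here k_a−k_1 = 1.747 d⁻¹ and 1 − D₀(k_a−k_1)/(k_1 L₀) = 1 − 2.08×1.747/(0.203×25.8) = 0.3062, so
t_c = ln(9.606 × 0.3062) / 1.747 = 1.079 / 1.747 = 0.6175 d.
D_c = (k_1/k_a) L₀ e^(−k_1 t_c) = (0.203/1.95) × 25.8 × e^(−0.203×0.6175) = 0.1041 × 25.8 × 0.8822 = 2.369 mg/L.
Minimum DO = C_s − D_c = 9.63 − 2.369 = 7.261 mg/L.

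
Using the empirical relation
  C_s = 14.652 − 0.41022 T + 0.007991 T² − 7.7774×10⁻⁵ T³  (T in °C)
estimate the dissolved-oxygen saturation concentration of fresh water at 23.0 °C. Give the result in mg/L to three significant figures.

C_s ≈ 8.50 mg/L

C_s = 14.652 − 0.41022×23.0 + 0.007991×23.0² − 7.7774×10⁻⁵×23.0³ = 8.498 mg/L.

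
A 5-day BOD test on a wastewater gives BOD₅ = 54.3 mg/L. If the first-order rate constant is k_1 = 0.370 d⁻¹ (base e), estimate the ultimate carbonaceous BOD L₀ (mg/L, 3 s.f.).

L₀ ≈ 64.4 mg/L

BOD₅ = L₀(1 − e^(−5k_1)) ⇒ L₀ = BOD₅ / (1 − e^(−5×0.370))
= 54.3 / (1 − 0.1572) = 54.3 / 0.8428 = 64.43 mg/L.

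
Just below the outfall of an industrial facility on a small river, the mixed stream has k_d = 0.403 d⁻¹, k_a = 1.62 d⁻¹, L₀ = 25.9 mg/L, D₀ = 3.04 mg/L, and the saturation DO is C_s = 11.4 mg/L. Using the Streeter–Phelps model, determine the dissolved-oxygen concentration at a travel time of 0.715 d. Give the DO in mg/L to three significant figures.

k_d L₀/(k_a−k_d) = 0.403×25.9/(1.62−0.403) = 10.44/1.217 = 8.577 mg/L.
e^(−k_d t) = e^(−0.403×0.7150) = 0.7497; e^(−k_a t) = e^(−1.62×0.7150) = 0.3140.
D = 8.577 × (0.7497 − 0.3140) + 3.04 × 0.3140 = 3.736 + 0.9546 = 4.691 mg/L.
DO = C_s − D = 11.4 − 4.691 = 6.709 mg/L.

DO ≈ 6.71 mg/L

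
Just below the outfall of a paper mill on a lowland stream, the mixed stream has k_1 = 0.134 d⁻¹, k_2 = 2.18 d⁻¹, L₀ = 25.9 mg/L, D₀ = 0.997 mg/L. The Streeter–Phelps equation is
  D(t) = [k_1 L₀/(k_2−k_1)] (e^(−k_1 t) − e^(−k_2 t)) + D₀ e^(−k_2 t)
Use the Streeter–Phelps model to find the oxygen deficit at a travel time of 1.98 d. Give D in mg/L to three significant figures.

D ≈ 1.29 mg/L

k_1 L₀/(k_2−k_1) = 0.134×25.9/(2.18−0.134) = 3.471/2.046 = 1.696 mg/L.
e^(−k_1 t) = e^(−0.134×1.980) = 0.7670; e^(−k_2 t) = e^(−2.18×1.980) = 0.01335.
D = 1.696 × (0.7670 − 0.01335) + 0.997 × 0.01335 = 1.278 + 0.01331 = 1.292 mg/L.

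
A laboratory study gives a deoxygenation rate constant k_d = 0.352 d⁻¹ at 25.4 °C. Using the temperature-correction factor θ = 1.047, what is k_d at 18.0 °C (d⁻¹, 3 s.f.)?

k_d ≈ 0.251 d⁻¹

k_d(T₂) = k_d(T₁) · θ^(T₂−T₁) = 0.352 × 1.047^(18.0−25.4)
= 0.352 × 1.047^-7.40 = 0.352 × 0.7119 = 0.2506 d⁻¹.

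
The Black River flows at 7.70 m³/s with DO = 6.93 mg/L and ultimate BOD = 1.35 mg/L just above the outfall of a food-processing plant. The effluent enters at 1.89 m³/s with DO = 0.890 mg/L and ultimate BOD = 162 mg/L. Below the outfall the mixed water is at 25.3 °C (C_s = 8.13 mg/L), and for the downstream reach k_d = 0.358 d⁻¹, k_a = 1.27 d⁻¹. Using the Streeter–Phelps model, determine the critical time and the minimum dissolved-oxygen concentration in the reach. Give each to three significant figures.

t_c ≈ 1.16 d; minimum DO ≈ 2.00 mg/L

Mixed DO = (7.70×6.93 + 1.89×0.890)/(7.70+1.89) = 55.04/9.590 = 5.740 mg/L.
Mixed L₀ = (7.70×1.35 + 1.89×162)/(9.590) = 316.6/9.590 = 33.01 mg/L.
Initial deficit D₀ = C_s − DO₀ = 8.13 − 5.740 = 2.390 mg/L.
t_c = (1/0.9120) ln[(1.27/0.358)(1 − 2.390×0.9120/(0.358×33.01))] = 1.096 × ln(2.893) = 1.165 d.
D_c = (0.358/1.27) × 33.01 × e^(−0.358×1.165) = 0.2819 × 33.01 × 0.6590 = 6.132 mg/L.
Minimum DO = 8.13 − 6.132 = 1.998 mg/L.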